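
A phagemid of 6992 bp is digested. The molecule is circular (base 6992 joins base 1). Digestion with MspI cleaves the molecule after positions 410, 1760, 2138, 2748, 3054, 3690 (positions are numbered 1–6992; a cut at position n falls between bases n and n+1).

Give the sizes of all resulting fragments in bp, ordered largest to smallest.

Circular molecule, 6 cuts → 6 fragments:
  1760 − 410 = 1350 bp
  2138 − 1760 = 378 bp
  2748 − 2138 = 610 bp
  3054 − 2748 = 306 bp
  3690 − 3054 = 636 bp
  wrap: 6992 − 3690 + 410 = 3712 bp
Sorted largest to smallest: 3712, 1350, 636, 610, 378, 306 bp.

3712, 1350, 636, 610, 378, 306 bp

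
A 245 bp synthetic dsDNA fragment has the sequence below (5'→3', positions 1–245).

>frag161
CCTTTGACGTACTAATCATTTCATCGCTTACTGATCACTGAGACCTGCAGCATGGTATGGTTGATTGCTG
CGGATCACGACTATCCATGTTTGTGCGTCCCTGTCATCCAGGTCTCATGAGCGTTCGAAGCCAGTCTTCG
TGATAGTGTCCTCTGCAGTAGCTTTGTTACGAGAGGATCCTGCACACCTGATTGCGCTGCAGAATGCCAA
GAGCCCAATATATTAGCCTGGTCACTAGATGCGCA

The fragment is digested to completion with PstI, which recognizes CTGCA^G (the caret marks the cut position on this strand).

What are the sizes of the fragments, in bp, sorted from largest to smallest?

108, 49, 44, 44 bp

PstI sites (CTGCAG) start at positions 45, 153, 197.
PstI cuts after base 5 of each site (before the last base), so after positions 49, 157, 201.
Linear molecule, 3 cuts → 4 fragments:
  1–49 → 49 bp
  50–157 → 108 bp
  158–201 → 44 bp
  202–245 → 44 bp
Sorted largest to smallest: 108, 49, 44, 44 bp.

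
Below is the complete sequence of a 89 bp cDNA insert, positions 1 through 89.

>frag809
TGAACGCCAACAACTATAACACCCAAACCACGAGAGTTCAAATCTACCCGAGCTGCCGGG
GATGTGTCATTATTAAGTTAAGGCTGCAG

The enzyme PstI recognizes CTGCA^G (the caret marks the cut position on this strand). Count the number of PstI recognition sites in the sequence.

1

CTGCAG occurs starting at position 84.
PstI cuts at 1 site.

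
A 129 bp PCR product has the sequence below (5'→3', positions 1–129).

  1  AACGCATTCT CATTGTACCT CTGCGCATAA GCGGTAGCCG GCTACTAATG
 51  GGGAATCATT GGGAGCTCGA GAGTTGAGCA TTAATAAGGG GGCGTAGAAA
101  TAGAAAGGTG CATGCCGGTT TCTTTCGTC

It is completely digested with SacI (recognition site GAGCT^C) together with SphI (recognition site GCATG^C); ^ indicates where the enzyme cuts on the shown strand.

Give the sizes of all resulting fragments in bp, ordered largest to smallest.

The SacI site (GAGCTC) starts at position 63.
SacI cuts after base 5 of each site (before the last base), so after position 67.
The SphI site (GCATGC) starts at position 110.
SphI cuts after base 5 of each site (before the last base), so after position 114.
Combined cut positions: 67, 114.
Linear molecule, 2 cuts → 3 fragments:
  1–67 → 67 bp
  68–114 → 47 bp
  115–129 → 15 bp
Sorted largest to smallest: 67, 47, 15 bp.

67, 47, 15 bp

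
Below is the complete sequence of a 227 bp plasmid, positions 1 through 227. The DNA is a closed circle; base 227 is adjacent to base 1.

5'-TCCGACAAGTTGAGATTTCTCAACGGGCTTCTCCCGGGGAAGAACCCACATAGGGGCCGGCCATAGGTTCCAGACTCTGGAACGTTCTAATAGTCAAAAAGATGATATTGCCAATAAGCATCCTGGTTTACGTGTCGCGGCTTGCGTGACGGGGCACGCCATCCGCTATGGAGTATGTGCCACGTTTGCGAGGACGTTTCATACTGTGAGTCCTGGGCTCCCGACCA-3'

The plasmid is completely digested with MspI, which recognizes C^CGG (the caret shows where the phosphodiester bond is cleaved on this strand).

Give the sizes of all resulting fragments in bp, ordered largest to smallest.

204, 23 bp

MspI sites (CCGG) start at positions 34, 57.
MspI cuts after the first base of each site, so after positions 34, 57.
Circular molecule, 2 cuts → 2 fragments:
  35–57 → 23 bp
  58–227 then 1–34 → 170 + 34 = 204 bp
Sorted largest to smallest: 204, 23 bp.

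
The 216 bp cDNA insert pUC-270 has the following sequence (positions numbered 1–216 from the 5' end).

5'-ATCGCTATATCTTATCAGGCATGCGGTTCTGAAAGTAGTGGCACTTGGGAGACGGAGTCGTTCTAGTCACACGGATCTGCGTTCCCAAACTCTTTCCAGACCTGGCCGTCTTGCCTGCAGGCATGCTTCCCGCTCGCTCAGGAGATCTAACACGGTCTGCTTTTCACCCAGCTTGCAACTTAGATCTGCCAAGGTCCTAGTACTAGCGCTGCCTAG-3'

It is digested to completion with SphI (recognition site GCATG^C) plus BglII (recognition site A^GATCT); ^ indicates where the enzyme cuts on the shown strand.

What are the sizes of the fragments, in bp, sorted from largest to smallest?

102, 39, 34, 23, 18 bp

SphI sites (GCATGC) start at positions 19, 121.
SphI cuts after base 5 of each site (before the last base), so after positions 23, 125.
BglII sites (AGATCT) start at positions 143, 182.
BglII cuts after the first base of each site, so after positions 143, 182.
Combined cut positions: 23, 125, 143, 182.
Linear molecule, 4 cuts → 5 fragments:
  1–23 → 23 bp
  24–125 → 102 bp
  126–143 → 18 bp
  144–182 → 39 bp
  183–216 → 34 bp
Sorted largest to smallest: 102, 39, 34, 23, 18 bp.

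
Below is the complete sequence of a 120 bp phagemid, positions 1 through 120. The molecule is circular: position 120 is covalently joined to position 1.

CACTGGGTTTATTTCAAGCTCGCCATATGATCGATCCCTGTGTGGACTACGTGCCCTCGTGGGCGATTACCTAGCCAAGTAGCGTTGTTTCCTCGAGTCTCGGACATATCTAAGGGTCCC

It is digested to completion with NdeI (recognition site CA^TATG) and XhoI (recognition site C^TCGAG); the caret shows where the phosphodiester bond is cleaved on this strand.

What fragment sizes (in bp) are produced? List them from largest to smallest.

67, 53 bp

The NdeI site (CATATG) starts at position 24.
NdeI cuts after base 2 of each site, so after position 25.
The XhoI site (CTCGAG) starts at position 92.
XhoI cuts after the first base of each site, so after position 92.
Combined cut positions: 25, 92.
Circular molecule, 2 cuts → 2 fragments:
  26–92 → 67 bp
  93–120 then 1–25 → 28 + 25 = 53 bp
Sorted largest to smallest: 67, 53 bp.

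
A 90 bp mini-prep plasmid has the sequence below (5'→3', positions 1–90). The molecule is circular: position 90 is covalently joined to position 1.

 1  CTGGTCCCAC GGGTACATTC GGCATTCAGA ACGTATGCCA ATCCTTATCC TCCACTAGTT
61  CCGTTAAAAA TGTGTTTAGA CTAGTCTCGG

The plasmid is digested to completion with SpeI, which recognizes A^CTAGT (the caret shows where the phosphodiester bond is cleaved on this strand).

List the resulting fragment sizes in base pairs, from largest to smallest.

SpeI sites (ACTAGT) start at positions 54, 80.
SpeI cuts after the first base of each site, so after positions 54, 80.
Circular molecule, 2 cuts → 2 fragments:
  55–80 → 26 bp
  81–90 then 1–54 → 10 + 54 = 64 bp
Sorted largest to smallest: 64, 26 bp.

64, 26 bp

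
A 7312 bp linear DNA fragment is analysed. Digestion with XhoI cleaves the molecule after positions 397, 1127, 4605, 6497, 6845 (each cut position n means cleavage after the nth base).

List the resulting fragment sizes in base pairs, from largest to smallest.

3478, 1892, 730, 467, 397, 348 bp

Linear molecule, 5 cuts → 6 fragments:
  397 − 0 = 397 bp
  1127 − 397 = 730 bp
  4605 − 1127 = 3478 bp
  6497 − 4605 = 1892 bp
  6845 − 6497 = 348 bp
  7312 − 6845 = 467 bp
Sorted largest to smallest: 3478, 1892, 730, 467, 397, 348 bp.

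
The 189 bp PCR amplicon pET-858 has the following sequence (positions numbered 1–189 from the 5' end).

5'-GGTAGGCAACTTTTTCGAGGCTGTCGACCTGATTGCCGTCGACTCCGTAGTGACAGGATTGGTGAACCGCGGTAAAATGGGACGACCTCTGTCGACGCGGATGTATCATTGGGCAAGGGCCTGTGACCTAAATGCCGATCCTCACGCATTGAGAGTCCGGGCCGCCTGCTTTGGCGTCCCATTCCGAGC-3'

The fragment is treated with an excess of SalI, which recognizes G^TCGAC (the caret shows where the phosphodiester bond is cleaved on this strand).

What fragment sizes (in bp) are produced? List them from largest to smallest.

SalI sites (GTCGAC) start at positions 23, 38, 91.
SalI cuts after the first base of each site, so after positions 23, 38, 91.
Linear molecule, 3 cuts → 4 fragments:
  1–23 → 23 bp
  24–38 → 15 bp
  39–91 → 53 bp
  92–189 → 98 bp
Sorted largest to smallest: 98, 53, 23, 15 bp.

98, 53, 23, 15 bp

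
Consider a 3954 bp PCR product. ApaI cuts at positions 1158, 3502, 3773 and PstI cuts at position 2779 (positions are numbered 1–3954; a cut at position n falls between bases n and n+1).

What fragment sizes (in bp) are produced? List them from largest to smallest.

Combined cut positions (sorted): 1158, 2779, 3502, 3773.
Linear molecule, 4 cuts → 5 fragments:
  1158 − 0 = 1158 bp
  2779 − 1158 = 1621 bp
  3502 − 2779 = 723 bp
  3773 − 3502 = 271 bp
  3954 − 3773 = 181 bp
Sorted largest to smallest: 1621, 1158, 723, 271, 181 bp.

1621, 1158, 723, 271, 181 bp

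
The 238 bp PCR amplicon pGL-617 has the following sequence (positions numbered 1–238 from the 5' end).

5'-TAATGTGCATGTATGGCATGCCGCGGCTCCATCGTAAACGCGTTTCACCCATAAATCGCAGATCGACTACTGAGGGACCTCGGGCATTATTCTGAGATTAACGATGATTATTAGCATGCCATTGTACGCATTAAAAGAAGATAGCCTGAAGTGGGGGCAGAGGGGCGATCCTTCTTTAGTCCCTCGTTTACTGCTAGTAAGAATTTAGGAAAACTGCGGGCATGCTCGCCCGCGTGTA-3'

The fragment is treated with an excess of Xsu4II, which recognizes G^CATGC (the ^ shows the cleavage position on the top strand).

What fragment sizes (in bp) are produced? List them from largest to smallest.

106, 98, 18, 16 bp

Xsu4II sites (GCATGC) start at positions 16, 114, 220.
Xsu4II cuts after the first base of each site, so after positions 16, 114, 220.
Linear molecule, 3 cuts → 4 fragments:
  1–16 → 16 bp
  17–114 → 98 bp
  115–220 → 106 bp
  221–238 → 18 bp
Sorted largest to smallest: 106, 98, 18, 16 bp.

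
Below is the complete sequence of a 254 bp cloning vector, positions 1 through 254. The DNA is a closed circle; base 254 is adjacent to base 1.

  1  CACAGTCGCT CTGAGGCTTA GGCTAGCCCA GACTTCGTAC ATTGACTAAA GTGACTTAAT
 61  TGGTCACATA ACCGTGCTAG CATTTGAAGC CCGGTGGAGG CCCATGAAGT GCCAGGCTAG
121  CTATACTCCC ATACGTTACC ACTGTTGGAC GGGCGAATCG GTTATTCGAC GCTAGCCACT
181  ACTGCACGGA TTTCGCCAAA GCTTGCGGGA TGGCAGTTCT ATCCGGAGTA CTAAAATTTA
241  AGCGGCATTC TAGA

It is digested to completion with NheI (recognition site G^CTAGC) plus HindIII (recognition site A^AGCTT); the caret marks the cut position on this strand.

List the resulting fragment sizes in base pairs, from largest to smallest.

77, 55, 54, 40, 28 bp

NheI sites (GCTAGC) start at positions 22, 76, 116, 171.
NheI cuts after the first base of each site, so after positions 22, 76, 116, 171.
The HindIII site (AAGCTT) starts at position 199.
HindIII cuts after the first base of each site, so after position 199.
Combined cut positions: 22, 76, 116, 171, 199.
Circular molecule, 5 cuts → 5 fragments:
  23–76 → 54 bp
  77–116 → 40 bp
  117–171 → 55 bp
  172–199 → 28 bp
  200–254 then 1–22 → 55 + 22 = 77 bp
Sorted largest to smallest: 77, 55, 54, 40, 28 bp.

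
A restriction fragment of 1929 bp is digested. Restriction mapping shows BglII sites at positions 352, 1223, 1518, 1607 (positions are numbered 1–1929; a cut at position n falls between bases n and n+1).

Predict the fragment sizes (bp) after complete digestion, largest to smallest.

Linear molecule, 4 cuts → 5 fragments:
  352 − 0 = 352 bp
  1223 − 352 = 871 bp
  1518 − 1223 = 295 bp
  1607 − 1518 = 89 bp
  1929 − 1607 = 322 bp
Sorted largest to smallest: 871, 352, 322, 295, 89 bp.

871, 352, 322, 295, 89 bp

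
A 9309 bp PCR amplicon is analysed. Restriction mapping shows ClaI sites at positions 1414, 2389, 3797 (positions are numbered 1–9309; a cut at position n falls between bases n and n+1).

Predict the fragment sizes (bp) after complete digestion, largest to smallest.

5512, 1414, 1408, 975 bp

Linear molecule, 3 cuts → 4 fragments:
  1414 − 0 = 1414 bp
  2389 − 1414 = 975 bp
  3797 − 2389 = 1408 bp
  9309 − 3797 = 5512 bp
Sorted largest to smallest: 5512, 1414, 1408, 975 bp.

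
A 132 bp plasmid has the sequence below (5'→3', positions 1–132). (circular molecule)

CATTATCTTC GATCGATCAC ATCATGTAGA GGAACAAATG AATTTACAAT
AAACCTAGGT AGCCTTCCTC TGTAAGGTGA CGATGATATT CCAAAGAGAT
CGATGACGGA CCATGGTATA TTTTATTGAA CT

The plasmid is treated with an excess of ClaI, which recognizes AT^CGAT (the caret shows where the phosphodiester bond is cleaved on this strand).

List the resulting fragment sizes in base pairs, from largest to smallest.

87, 45 bp

ClaI sites (ATCGAT) start at positions 12, 99.
ClaI cuts after base 2 of each site, so after positions 13, 100.
Circular molecule, 2 cuts → 2 fragments:
  14–100 → 87 bp
  101–132 then 1–13 → 32 + 13 = 45 bp
Sorted largest to smallest: 87, 45 bp.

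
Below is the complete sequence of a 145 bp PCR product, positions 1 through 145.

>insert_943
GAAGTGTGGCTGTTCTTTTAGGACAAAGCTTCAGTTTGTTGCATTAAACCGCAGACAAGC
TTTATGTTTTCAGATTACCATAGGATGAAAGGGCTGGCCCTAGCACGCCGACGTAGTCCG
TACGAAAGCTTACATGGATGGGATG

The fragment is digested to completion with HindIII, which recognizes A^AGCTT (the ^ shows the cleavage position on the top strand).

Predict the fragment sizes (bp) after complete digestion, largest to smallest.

HindIII sites (AAGCTT) start at positions 26, 57, 126.
HindIII cuts after the first base of each site, so after positions 26, 57, 126.
Linear molecule, 3 cuts → 4 fragments:
  1–26 → 26 bp
  27–57 → 31 bp
  58–126 → 69 bp
  127–145 → 19 bp
Sorted largest to smallest: 69, 31, 26, 19 bp.

69, 31, 26, 19 bp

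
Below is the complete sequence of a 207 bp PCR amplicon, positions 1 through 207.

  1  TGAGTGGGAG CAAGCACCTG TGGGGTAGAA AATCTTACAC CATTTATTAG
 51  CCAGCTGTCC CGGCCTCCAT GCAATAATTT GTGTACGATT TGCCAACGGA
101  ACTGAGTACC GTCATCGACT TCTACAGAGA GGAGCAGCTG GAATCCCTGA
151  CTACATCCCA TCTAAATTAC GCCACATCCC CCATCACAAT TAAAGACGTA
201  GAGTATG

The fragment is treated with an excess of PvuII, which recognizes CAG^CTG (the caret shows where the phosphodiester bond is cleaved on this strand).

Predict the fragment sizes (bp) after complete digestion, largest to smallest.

PvuII sites (CAGCTG) start at positions 52, 135.
PvuII cuts after base 3 of each site, so after positions 54, 137.
Linear molecule, 2 cuts → 3 fragments:
  1–54 → 54 bp
  55–137 → 83 bp
  138–207 → 70 bp
Sorted largest to smallest: 83, 70, 54 bp.

83, 70, 54 bp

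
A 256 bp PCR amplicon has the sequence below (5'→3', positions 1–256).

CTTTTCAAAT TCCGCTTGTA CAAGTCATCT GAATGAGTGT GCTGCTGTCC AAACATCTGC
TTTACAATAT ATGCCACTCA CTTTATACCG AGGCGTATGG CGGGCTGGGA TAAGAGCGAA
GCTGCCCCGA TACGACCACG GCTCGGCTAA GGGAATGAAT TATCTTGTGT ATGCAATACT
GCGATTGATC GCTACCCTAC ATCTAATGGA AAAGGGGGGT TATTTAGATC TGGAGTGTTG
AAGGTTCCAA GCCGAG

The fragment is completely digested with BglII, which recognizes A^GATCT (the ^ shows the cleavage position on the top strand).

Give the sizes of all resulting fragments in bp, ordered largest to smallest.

The BglII site (AGATCT) starts at position 226.
BglII cuts after the first base of each site, so after position 226.
Linear molecule, 1 cut → 2 fragments:
  1–226 → 226 bp
  227–256 → 30 bp
Sorted largest to smallest: 226, 30 bp.

226, 30 bp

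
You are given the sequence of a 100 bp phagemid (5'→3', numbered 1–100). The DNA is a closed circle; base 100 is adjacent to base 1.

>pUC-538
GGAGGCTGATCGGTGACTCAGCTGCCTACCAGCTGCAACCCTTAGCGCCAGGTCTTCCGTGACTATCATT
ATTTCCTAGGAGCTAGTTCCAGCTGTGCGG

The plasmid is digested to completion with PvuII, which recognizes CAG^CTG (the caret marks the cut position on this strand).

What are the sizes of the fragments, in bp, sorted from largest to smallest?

60, 29, 11 bp

PvuII sites (CAGCTG) start at positions 19, 30, 90.
PvuII cuts after base 3 of each site, so after positions 21, 32, 92.
Circular molecule, 3 cuts → 3 fragments:
  22–32 → 11 bp
  33–92 → 60 bp
  93–100 then 1–21 → 8 + 21 = 29 bp
Sorted largest to smallest: 60, 29, 11 bp.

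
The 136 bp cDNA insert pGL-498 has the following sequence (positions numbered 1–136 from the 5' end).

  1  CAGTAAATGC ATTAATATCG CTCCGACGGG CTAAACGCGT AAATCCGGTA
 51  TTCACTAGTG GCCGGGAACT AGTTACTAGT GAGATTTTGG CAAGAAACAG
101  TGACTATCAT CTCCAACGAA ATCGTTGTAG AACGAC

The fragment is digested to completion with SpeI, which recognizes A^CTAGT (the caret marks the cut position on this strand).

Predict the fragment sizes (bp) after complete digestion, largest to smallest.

61, 54, 14, 7 bp

SpeI sites (ACTAGT) start at positions 54, 68, 75.
SpeI cuts after the first base of each site, so after positions 54, 68, 75.
Linear molecule, 3 cuts → 4 fragments:
  1–54 → 54 bp
  55–68 → 14 bp
  69–75 → 7 bp
  76–136 → 61 bp
Sorted largest to smallest: 61, 54, 14, 7 bp.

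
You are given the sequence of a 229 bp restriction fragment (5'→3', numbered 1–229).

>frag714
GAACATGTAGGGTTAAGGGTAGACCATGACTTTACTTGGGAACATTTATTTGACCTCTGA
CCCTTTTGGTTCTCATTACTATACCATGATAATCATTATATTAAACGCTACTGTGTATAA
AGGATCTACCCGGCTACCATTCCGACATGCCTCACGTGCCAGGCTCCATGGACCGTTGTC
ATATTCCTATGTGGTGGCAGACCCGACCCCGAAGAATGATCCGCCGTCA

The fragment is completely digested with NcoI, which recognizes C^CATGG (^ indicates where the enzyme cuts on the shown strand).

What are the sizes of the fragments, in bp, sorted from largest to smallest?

166, 63 bp

The NcoI site (CCATGG) starts at position 166.
NcoI cuts after the first base of each site, so after position 166.
Linear molecule, 1 cut → 2 fragments:
  1–166 → 166 bp
  167–229 → 63 bp
Sorted largest to smallest: 166, 63 bp.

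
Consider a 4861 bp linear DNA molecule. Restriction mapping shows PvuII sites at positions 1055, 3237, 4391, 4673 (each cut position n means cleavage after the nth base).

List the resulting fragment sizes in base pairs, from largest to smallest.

2182, 1154, 1055, 282, 188 bp

Linear molecule, 4 cuts → 5 fragments:
  1055 − 0 = 1055 bp
  3237 − 1055 = 2182 bp
  4391 − 3237 = 1154 bp
  4673 − 4391 = 282 bp
  4861 − 4673 = 188 bp
Sorted largest to smallest: 2182, 1154, 1055, 282, 188 bp.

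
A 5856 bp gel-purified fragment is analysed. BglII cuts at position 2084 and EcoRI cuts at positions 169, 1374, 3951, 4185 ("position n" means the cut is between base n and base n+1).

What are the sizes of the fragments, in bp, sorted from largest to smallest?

1867, 1671, 1205, 710, 234, 169 bp

Combined cut positions (sorted): 169, 1374, 2084, 3951, 4185.
Linear molecule, 5 cuts → 6 fragments:
  169 − 0 = 169 bp
  1374 − 169 = 1205 bp
  2084 − 1374 = 710 bp
  3951 − 2084 = 1867 bp
  4185 − 3951 = 234 bp
  5856 − 4185 = 1671 bp
Sorted largest to smallest: 1867, 1671, 1205, 710, 234, 169 bp.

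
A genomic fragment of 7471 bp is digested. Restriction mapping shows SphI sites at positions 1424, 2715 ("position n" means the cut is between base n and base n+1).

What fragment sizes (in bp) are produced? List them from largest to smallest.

Linear molecule, 2 cuts → 3 fragments:
  1424 − 0 = 1424 bp
  2715 − 1424 = 1291 bp
  7471 − 2715 = 4756 bp
Sorted largest to smallest: 4756, 1424, 1291 bp.

4756, 1424, 1291 bp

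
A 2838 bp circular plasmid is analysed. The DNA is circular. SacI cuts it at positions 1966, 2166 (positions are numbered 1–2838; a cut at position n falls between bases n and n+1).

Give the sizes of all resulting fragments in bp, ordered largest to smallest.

Circular molecule, 2 cuts → 2 fragments:
  2166 − 1966 = 200 bp
  wrap: 2838 − 2166 + 1966 = 2638 bp
Sorted largest to smallest: 2638, 200 bp.

2638, 200 bp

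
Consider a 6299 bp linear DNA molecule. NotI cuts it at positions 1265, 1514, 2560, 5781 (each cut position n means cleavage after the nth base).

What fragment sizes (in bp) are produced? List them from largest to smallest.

3221, 1265, 1046, 518, 249 bp

Linear molecule, 4 cuts → 5 fragments:
  1265 − 0 = 1265 bp
  1514 − 1265 = 249 bp
  2560 − 1514 = 1046 bp
  5781 − 2560 = 3221 bp
  6299 − 5781 = 518 bp
Sorted largest to smallest: 3221, 1265, 1046, 518, 249 bp.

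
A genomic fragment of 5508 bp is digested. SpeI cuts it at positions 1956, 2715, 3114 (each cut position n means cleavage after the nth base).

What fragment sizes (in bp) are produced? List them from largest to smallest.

2394, 1956, 759, 399 bp

Linear molecule, 3 cuts → 4 fragments:
  1956 − 0 = 1956 bp
  2715 − 1956 = 759 bp
  3114 − 2715 = 399 bp
  5508 − 3114 = 2394 bp
Sorted largest to smallest: 2394, 1956, 759, 399 bp.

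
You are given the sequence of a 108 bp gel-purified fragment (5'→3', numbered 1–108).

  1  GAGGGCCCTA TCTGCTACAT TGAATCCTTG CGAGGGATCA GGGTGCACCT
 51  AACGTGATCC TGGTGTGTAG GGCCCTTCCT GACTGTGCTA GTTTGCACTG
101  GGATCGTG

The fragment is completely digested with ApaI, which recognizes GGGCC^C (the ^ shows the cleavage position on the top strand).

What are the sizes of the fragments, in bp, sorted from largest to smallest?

ApaI sites (GGGCCC) start at positions 3, 70.
ApaI cuts after base 5 of each site (before the last base), so after positions 7, 74.
Linear molecule, 2 cuts → 3 fragments:
  1–7 → 7 bp
  8–74 → 67 bp
  75–108 → 34 bp
Sorted largest to smallest: 67, 34, 7 bp.

67, 34, 7 bp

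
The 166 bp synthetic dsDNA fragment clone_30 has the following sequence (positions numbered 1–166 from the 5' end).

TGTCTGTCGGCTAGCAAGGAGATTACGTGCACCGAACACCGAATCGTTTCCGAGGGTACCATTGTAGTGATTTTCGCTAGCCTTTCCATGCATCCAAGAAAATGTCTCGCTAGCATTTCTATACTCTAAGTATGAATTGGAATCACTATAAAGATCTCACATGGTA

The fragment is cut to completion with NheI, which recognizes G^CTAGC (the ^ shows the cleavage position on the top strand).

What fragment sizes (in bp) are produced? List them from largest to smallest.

NheI sites (GCTAGC) start at positions 10, 76, 109.
NheI cuts after the first base of each site, so after positions 10, 76, 109.
Linear molecule, 3 cuts → 4 fragments:
  1–10 → 10 bp
  11–76 → 66 bp
  77–109 → 33 bp
  110–166 → 57 bp
Sorted largest to smallest: 66, 57, 33, 10 bp.

66, 57, 33, 10 bp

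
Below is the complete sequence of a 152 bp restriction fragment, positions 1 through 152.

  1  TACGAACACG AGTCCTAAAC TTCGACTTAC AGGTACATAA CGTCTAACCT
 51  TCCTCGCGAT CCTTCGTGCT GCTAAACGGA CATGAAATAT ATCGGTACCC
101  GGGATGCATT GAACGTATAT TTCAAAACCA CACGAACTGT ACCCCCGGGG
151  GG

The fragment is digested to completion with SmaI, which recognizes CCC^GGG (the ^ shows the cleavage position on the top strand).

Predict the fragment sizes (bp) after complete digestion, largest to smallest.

SmaI sites (CCCGGG) start at positions 98, 144.
SmaI cuts after base 3 of each site, so after positions 100, 146.
Linear molecule, 2 cuts → 3 fragments:
  1–100 → 100 bp
  101–146 → 46 bp
  147–152 → 6 bp
Sorted largest to smallest: 100, 46, 6 bp.

100, 46, 6 bp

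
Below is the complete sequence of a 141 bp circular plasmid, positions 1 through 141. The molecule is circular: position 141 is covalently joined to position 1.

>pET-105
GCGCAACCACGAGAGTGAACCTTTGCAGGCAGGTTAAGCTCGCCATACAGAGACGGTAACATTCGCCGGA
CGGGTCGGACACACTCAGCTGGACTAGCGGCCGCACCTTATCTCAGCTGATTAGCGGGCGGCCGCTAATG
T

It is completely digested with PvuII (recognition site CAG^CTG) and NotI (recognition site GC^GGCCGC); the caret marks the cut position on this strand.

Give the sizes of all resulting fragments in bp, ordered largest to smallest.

PvuII sites (CAGCTG) start at positions 86, 114.
PvuII cuts after base 3 of each site, so after positions 88, 116.
NotI sites (GCGGCCGC) start at positions 97, 128.
NotI cuts after base 2 of each site, so after positions 98, 129.
Combined cut positions: 88, 98, 116, 129.
Circular molecule, 4 cuts → 4 fragments:
  89–98 → 10 bp
  99–116 → 18 bp
  117–129 → 13 bp
  130–141 then 1–88 → 12 + 88 = 100 bp
Sorted largest to smallest: 100, 18, 13, 10 bp.

100, 18, 13, 10 bp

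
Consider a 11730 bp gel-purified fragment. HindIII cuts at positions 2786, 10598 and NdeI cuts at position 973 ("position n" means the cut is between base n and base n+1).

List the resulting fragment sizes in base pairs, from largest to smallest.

Combined cut positions (sorted): 973, 2786, 10598.
Linear molecule, 3 cuts → 4 fragments:
  973 − 0 = 973 bp
  2786 − 973 = 1813 bp
  10598 − 2786 = 7812 bp
  11730 − 10598 = 1132 bp
Sorted largest to smallest: 7812, 1813, 1132, 973 bp.

7812, 1813, 1132, 973 bp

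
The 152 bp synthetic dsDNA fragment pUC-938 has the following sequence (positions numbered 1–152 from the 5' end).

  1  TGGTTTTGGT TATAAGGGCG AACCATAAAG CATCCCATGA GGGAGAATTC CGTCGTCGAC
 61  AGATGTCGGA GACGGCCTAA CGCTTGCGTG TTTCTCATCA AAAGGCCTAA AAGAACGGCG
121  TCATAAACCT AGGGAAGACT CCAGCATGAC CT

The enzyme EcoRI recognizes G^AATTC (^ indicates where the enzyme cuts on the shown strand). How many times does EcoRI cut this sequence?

1

GAATTC occurs starting at position 45.
EcoRI cuts at 1 site.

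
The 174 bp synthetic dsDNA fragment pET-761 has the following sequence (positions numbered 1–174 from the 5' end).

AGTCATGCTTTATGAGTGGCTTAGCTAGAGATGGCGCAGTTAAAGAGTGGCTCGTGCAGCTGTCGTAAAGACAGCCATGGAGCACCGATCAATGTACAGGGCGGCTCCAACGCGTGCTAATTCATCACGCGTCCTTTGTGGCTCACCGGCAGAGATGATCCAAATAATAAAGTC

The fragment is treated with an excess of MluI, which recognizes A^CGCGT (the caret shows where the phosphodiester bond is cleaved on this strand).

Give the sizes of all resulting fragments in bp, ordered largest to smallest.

110, 47, 17 bp

MluI sites (ACGCGT) start at positions 110, 127.
MluI cuts after the first base of each site, so after positions 110, 127.
Linear molecule, 2 cuts → 3 fragments:
  1–110 → 110 bp
  111–127 → 17 bp
  128–174 → 47 bp
Sorted largest to smallest: 110, 47, 17 bp.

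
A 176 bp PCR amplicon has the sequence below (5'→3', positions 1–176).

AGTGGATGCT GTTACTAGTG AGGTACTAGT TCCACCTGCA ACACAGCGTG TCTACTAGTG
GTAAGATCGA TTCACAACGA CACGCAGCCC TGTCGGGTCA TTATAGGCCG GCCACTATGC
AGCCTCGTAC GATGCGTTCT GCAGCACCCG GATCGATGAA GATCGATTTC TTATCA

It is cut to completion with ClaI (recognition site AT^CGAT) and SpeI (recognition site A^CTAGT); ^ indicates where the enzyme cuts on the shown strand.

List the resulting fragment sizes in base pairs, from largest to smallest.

86, 29, 14, 13, 13, 11, 10 bp

ClaI sites (ATCGAT) start at positions 66, 152, 162.
ClaI cuts after base 2 of each site, so after positions 67, 153, 163.
SpeI sites (ACTAGT) start at positions 14, 25, 54.
SpeI cuts after the first base of each site, so after positions 14, 25, 54.
Combined cut positions: 14, 25, 54, 67, 153, 163.
Linear molecule, 6 cuts → 7 fragments:
  1–14 → 14 bp
  15–25 → 11 bp
  26–54 → 29 bp
  55–67 → 13 bp
  68–153 → 86 bp
  154–163 → 10 bp
  164–176 → 13 bp
Sorted largest to smallest: 86, 29, 14, 13, 13, 11, 10 bp.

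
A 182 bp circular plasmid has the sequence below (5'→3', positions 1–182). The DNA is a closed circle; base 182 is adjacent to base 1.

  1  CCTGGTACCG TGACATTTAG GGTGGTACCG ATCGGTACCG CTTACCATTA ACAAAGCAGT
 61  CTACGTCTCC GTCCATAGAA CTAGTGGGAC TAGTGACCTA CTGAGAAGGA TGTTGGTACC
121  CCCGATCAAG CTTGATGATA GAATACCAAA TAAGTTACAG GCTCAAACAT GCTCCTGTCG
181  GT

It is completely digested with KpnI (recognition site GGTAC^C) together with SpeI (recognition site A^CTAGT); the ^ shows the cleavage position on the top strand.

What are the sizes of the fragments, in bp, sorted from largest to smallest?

71, 42, 30, 20, 10, 9 bp

KpnI sites (GGTACC) start at positions 4, 24, 34, 115.
KpnI cuts after base 5 of each site (before the last base), so after positions 8, 28, 38, 119.
SpeI sites (ACTAGT) start at positions 80, 89.
SpeI cuts after the first base of each site, so after positions 80, 89.
Combined cut positions: 8, 28, 38, 80, 89, 119.
Circular molecule, 6 cuts → 6 fragments:
  9–28 → 20 bp
  29–38 → 10 bp
  39–80 → 42 bp
  81–89 → 9 bp
  90–119 → 30 bp
  120–182 then 1–8 → 63 + 8 = 71 bp
Sorted largest to smallest: 71, 42, 30, 20, 10, 9 bp.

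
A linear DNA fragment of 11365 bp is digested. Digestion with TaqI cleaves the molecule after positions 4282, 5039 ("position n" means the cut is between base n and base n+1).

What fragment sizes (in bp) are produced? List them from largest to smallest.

Linear molecule, 2 cuts → 3 fragments:
  4282 − 0 = 4282 bp
  5039 − 4282 = 757 bp
  11365 − 5039 = 6326 bp
Sorted largest to smallest: 6326, 4282, 757 bp.

6326, 4282, 757 bp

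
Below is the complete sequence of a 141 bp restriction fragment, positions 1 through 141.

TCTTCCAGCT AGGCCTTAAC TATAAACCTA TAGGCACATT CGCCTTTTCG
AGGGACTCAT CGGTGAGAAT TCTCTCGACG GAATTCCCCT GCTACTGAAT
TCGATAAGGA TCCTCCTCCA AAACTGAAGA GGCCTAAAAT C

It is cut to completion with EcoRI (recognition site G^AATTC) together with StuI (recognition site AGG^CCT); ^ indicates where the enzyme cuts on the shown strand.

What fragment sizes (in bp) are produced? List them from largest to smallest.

54, 35, 16, 14, 13, 9 bp

EcoRI sites (GAATTC) start at positions 67, 81, 97.
EcoRI cuts after the first base of each site, so after positions 67, 81, 97.
StuI sites (AGGCCT) start at positions 11, 130.
StuI cuts after base 3 of each site, so after positions 13, 132.
Combined cut positions: 13, 67, 81, 97, 132.
Linear molecule, 5 cuts → 6 fragments:
  1–13 → 13 bp
  14–67 → 54 bp
  68–81 → 14 bp
  82–97 → 16 bp
  98–132 → 35 bp
  133–141 → 9 bp
Sorted largest to smallest: 54, 35, 16, 14, 13, 9 bp.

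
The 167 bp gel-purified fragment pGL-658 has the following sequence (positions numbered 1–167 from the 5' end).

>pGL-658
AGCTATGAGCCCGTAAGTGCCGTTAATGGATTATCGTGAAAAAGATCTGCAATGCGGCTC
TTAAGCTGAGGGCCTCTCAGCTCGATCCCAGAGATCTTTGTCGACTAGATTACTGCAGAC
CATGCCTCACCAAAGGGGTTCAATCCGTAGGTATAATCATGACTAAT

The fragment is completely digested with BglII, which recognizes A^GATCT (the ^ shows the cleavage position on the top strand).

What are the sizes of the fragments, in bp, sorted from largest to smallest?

BglII sites (AGATCT) start at positions 43, 92.
BglII cuts after the first base of each site, so after positions 43, 92.
Linear molecule, 2 cuts → 3 fragments:
  1–43 → 43 bp
  44–92 → 49 bp
  93–167 → 75 bp
Sorted largest to smallest: 75, 49, 43 bp.

75, 49, 43 bp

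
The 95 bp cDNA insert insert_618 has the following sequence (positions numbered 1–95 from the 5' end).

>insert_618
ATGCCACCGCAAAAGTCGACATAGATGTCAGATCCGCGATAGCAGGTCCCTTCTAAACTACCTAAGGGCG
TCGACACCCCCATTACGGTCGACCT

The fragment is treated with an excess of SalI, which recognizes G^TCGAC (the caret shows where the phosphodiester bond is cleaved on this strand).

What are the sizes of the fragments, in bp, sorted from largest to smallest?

SalI sites (GTCGAC) start at positions 15, 70, 88.
SalI cuts after the first base of each site, so after positions 15, 70, 88.
Linear molecule, 3 cuts → 4 fragments:
  1–15 → 15 bp
  16–70 → 55 bp
  71–88 → 18 bp
  89–95 → 7 bp
Sorted largest to smallest: 55, 18, 15, 7 bp.

55, 18, 15, 7 bp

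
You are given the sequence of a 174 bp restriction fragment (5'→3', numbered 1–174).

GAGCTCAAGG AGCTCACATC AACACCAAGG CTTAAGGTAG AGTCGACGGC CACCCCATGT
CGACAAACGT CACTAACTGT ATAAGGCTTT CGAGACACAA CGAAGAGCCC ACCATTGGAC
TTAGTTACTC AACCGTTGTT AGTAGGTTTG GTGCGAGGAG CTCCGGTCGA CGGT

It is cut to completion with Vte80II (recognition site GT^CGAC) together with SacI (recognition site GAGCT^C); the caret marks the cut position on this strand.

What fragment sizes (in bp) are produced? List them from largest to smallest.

Vte80II sites (GTCGAC) start at positions 42, 59, 166.
Vte80II cuts after base 2 of each site, so after positions 43, 60, 167.
SacI sites (GAGCTC) start at positions 1, 10, 158.
SacI cuts after base 5 of each site (before the last base), so after positions 5, 14, 162.
Combined cut positions: 5, 14, 43, 60, 162, 167.
Linear molecule, 6 cuts → 7 fragments:
  1–5 → 5 bp
  6–14 → 9 bp
  15–43 → 29 bp
  44–60 → 17 bp
  61–162 → 102 bp
  163–167 → 5 bp
  168–174 → 7 bp
Sorted largest to smallest: 102, 29, 17, 9, 7, 5, 5 bp.

102, 29, 17, 9, 7, 5, 5 bp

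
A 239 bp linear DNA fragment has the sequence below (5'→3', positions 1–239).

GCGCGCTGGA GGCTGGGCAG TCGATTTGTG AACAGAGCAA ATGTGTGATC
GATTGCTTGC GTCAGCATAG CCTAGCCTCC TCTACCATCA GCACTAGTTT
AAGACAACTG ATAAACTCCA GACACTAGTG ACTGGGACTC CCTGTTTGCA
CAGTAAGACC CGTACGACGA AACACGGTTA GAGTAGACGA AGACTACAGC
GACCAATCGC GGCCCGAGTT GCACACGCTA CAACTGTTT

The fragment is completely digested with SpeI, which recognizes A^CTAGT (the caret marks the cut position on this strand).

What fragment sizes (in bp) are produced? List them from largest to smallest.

115, 93, 31 bp

SpeI sites (ACTAGT) start at positions 93, 124.
SpeI cuts after the first base of each site, so after positions 93, 124.
Linear molecule, 2 cuts → 3 fragments:
  1–93 → 93 bp
  94–124 → 31 bp
  125–239 → 115 bp
Sorted largest to smallest: 115, 93, 31 bp.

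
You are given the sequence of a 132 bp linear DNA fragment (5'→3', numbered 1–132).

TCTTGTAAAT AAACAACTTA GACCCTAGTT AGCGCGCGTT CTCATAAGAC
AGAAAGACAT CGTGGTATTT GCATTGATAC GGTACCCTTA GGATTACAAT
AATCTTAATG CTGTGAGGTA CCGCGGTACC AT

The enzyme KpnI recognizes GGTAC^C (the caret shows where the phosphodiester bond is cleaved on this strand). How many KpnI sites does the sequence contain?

GGTACC occurs starting at positions 81, 117, 125.
KpnI cuts at 3 sites.

3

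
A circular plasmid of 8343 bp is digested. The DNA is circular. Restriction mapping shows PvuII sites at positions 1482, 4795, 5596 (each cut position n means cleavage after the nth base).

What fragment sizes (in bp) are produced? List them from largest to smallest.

Circular molecule, 3 cuts → 3 fragments:
  4795 − 1482 = 3313 bp
  5596 − 4795 = 801 bp
  wrap: 8343 − 5596 + 1482 = 4229 bp
Sorted largest to smallest: 4229, 3313, 801 bp.

4229, 3313, 801 bp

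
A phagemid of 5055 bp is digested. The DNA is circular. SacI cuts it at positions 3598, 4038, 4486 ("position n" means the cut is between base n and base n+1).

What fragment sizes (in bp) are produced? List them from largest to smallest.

4167, 448, 440 bp

Circular molecule, 3 cuts → 3 fragments:
  4038 − 3598 = 440 bp
  4486 − 4038 = 448 bp
  wrap: 5055 − 4486 + 3598 = 4167 bp
Sorted largest to smallest: 4167, 448, 440 bp.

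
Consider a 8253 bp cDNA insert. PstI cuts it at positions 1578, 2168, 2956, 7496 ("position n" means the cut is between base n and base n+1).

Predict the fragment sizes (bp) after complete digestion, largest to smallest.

4540, 1578, 788, 757, 590 bp

Linear molecule, 4 cuts → 5 fragments:
  1578 − 0 = 1578 bp
  2168 − 1578 = 590 bp
  2956 − 2168 = 788 bp
  7496 − 2956 = 4540 bp
  8253 − 7496 = 757 bp
Sorted largest to smallest: 4540, 1578, 788, 757, 590 bp.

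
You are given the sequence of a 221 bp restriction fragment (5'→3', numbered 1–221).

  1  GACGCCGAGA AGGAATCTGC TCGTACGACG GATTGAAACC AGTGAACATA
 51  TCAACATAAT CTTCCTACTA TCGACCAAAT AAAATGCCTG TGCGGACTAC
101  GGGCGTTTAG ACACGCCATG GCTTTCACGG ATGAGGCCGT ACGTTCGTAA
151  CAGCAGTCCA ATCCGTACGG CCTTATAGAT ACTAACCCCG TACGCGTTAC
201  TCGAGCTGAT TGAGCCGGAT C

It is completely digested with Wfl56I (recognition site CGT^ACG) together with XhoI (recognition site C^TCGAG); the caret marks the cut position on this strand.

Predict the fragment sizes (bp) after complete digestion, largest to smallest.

116, 26, 25, 24, 21, 9 bp

Wfl56I sites (CGTACG) start at positions 22, 138, 164, 189.
Wfl56I cuts after base 3 of each site, so after positions 24, 140, 166, 191.
The XhoI site (CTCGAG) starts at position 200.
XhoI cuts after the first base of each site, so after position 200.
Combined cut positions: 24, 140, 166, 191, 200.
Linear molecule, 5 cuts → 6 fragments:
  1–24 → 24 bp
  25–140 → 116 bp
  141–166 → 26 bp
  167–191 → 25 bp
  192–200 → 9 bp
  201–221 → 21 bp
Sorted largest to smallest: 116, 26, 25, 24, 21, 9 bp.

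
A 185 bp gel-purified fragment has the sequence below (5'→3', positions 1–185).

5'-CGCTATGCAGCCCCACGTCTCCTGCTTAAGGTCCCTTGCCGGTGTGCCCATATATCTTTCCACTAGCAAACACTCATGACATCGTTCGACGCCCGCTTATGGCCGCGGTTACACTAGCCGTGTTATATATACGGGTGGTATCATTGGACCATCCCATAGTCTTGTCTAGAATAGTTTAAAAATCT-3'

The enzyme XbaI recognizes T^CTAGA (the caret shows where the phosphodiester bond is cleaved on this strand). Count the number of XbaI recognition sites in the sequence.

1

TCTAGA occurs starting at position 165.
XbaI cuts at 1 site.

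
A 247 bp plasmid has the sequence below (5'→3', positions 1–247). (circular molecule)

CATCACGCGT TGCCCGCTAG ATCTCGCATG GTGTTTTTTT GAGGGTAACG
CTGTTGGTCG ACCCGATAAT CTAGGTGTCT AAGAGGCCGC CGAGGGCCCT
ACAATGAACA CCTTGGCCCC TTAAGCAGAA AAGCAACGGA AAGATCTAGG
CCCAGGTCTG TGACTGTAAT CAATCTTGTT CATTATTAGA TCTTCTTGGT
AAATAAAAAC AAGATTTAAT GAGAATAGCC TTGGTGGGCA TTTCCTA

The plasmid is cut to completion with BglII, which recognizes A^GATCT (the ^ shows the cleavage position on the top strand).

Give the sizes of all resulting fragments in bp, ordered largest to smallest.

123, 78, 46 bp

BglII sites (AGATCT) start at positions 19, 142, 188.
BglII cuts after the first base of each site, so after positions 19, 142, 188.
Circular molecule, 3 cuts → 3 fragments:
  20–142 → 123 bp
  143–188 → 46 bp
  189–247 then 1–19 → 59 + 19 = 78 bp
Sorted largest to smallest: 123, 78, 46 bp.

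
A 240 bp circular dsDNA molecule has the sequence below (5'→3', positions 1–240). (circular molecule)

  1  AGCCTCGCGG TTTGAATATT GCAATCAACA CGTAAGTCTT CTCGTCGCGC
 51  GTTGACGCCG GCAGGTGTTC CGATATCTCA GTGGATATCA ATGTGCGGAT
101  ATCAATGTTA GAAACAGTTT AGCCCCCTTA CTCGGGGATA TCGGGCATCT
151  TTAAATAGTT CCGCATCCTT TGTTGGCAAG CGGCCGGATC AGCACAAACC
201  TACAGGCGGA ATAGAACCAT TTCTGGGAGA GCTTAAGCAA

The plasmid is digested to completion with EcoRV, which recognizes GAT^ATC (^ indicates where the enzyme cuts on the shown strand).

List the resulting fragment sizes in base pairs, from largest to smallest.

175, 39, 14, 12 bp

EcoRV sites (GATATC) start at positions 72, 84, 98, 137.
EcoRV cuts after base 3 of each site, so after positions 74, 86, 100, 139.
Circular molecule, 4 cuts → 4 fragments:
  75–86 → 12 bp
  87–100 → 14 bp
  101–139 → 39 bp
  140–240 then 1–74 → 101 + 74 = 175 bp
Sorted largest to smallest: 175, 39, 14, 12 bp.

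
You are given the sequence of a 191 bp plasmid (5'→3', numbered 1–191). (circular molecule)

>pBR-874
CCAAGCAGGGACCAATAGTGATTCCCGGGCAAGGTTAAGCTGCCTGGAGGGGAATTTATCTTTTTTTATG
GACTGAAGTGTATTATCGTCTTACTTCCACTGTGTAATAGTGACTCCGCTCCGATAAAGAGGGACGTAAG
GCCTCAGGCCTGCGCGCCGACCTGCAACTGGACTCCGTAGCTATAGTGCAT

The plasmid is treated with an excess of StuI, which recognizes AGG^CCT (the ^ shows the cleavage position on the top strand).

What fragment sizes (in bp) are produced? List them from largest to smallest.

StuI sites (AGGCCT) start at positions 139, 146.
StuI cuts after base 3 of each site, so after positions 141, 148.
Circular molecule, 2 cuts → 2 fragments:
  142–148 → 7 bp
  149–191 then 1–141 → 43 + 141 = 184 bp
Sorted largest to smallest: 184, 7 bp.

184, 7 bp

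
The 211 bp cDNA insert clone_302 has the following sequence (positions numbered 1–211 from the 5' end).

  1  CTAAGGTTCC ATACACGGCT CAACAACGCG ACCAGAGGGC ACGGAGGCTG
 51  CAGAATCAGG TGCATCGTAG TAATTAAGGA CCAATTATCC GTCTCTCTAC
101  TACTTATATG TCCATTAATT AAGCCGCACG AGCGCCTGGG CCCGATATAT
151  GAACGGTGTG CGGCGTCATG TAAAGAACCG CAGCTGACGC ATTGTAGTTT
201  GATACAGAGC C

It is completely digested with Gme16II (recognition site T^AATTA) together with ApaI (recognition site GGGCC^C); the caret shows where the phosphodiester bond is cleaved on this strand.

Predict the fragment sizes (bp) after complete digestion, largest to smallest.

Gme16II sites (TAATTA) start at positions 71, 116.
Gme16II cuts after the first base of each site, so after positions 71, 116.
The ApaI site (GGGCCC) starts at position 138.
ApaI cuts after base 5 of each site (before the last base), so after position 142.
Combined cut positions: 71, 116, 142.
Linear molecule, 3 cuts → 4 fragments:
  1–71 → 71 bp
  72–116 → 45 bp
  117–142 → 26 bp
  143–211 → 69 bp
Sorted largest to smallest: 71, 69, 45, 26 bp.

71, 69, 45, 26 bp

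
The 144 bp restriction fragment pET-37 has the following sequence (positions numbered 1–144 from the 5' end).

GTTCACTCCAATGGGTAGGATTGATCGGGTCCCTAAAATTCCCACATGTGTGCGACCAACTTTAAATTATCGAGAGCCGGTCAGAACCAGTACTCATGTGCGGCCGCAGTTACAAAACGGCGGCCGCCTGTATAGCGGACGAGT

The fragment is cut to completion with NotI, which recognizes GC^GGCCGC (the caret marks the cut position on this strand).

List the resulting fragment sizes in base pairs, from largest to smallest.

101, 23, 20 bp

NotI sites (GCGGCCGC) start at positions 100, 120.
NotI cuts after base 2 of each site, so after positions 101, 121.
Linear molecule, 2 cuts → 3 fragments:
  1–101 → 101 bp
  102–121 → 20 bp
  122–144 → 23 bp
Sorted largest to smallest: 101, 23, 20 bp.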